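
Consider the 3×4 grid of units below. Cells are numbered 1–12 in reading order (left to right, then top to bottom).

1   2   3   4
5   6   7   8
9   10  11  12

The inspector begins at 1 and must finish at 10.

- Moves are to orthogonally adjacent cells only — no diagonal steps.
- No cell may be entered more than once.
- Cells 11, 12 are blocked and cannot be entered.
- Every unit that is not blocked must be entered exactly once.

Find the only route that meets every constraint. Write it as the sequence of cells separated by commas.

Need to visit all 10 open cells exactly once, starting at 1 and ending at 10.
Cell 4 has only two open neighbours (8 and 3), so the path must pass straight through it: one of those is the cell it's entered from and the other is where it exits.
Route from 1: 3× right (reaching 4), down to 8, 3× left (reaching 5), down to 9, right to 10 — 9 moves in all.
Check: all 10 open cells covered.

1, 2, 3, 4, 8, 7, 6, 5, 9, 10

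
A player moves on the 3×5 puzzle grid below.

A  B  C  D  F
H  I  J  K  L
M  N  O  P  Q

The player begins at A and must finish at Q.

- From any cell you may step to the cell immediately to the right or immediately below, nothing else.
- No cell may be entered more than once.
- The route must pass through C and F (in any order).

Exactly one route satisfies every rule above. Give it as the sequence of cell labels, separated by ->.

Moves only go right or down, so the column and row indices never decrease.
Route from A: 4× right (reaching F), 2× down (reaching Q) — 6 moves in all.
Check: all required cells visited.

A -> B -> C -> D -> F -> L -> Q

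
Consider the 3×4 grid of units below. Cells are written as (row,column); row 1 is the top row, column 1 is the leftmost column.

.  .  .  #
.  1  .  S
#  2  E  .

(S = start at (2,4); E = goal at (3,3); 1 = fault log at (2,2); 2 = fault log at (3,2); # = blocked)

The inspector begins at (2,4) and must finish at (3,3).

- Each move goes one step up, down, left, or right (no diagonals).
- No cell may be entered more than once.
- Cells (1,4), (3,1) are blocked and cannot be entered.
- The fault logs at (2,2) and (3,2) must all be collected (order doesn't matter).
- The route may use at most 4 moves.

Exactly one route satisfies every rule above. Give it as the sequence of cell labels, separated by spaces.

(2,4) (2,3) (2,2) (3,2) (3,3)

The 4-move cap with required stops at (2,2), (3,2) leaves no slack for detours.
Route from (2,4): 2× left (reaching (2,2)), down to (3,2), right to (3,3) — 4 moves in all.
Check: all required cells visited; 4 ≤ 4 moves.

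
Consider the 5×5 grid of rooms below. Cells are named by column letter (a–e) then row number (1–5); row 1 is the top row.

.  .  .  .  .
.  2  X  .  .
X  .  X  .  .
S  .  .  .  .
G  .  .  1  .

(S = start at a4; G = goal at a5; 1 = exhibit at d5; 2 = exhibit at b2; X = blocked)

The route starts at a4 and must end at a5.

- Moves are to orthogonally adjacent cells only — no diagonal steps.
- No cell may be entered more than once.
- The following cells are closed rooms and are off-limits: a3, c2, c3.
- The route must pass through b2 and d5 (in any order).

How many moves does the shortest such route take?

13

Any route passes through b2 and d5 in some order between a4 and a5. Summing Manhattan distances along each leg and taking the cheapest ordering (a4 → b2 → d5 → a5) gives a lower bound of 3 + 5 + 3 = 11 moves.
The shortest route satisfying every rule uses 13 moves: a4 → b4 → b3 → b2 → b1 → c1 → d1 → d2 → d3 → d4 → d5 → c5 → b5 → a5.
The no-revisit rule (legs can't share cells) pushes the minimum above the 11-move bound; an exhaustive check rules out every length from 11 to 12, leaving 13 as the minimum.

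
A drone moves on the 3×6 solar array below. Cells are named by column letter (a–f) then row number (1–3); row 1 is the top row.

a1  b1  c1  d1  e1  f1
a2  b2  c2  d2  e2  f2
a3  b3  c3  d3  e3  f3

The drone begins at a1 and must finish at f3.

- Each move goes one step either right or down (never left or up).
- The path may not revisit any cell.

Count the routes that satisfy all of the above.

21

A right/down-only route from a1 to f3 makes exactly 2 down-moves and 5 right-moves in some order.
With no other constraints that would be C(7,2) = 21 routes.
That gives 21 routes.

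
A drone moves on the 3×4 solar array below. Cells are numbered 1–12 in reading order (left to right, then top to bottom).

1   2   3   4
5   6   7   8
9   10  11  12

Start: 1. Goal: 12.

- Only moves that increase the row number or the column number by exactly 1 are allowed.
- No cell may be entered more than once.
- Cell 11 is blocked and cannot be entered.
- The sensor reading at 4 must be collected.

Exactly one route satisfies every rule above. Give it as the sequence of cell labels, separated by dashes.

1 - 2 - 3 - 4 - 8 - 12

Moves only go right or down, so the column and row indices never decrease.
Route from 1: 3× right (reaching 4), 2× down (reaching 12) — 5 moves in all.
Check: all required cells visited.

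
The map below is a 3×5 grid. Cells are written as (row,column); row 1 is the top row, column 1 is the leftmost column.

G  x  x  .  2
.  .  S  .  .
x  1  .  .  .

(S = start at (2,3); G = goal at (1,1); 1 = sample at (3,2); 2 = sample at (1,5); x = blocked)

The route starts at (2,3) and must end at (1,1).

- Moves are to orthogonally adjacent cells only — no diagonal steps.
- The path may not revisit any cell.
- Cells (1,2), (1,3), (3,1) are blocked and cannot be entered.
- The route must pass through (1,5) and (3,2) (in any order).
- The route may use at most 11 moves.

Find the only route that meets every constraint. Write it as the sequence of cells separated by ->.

(2,3) -> (2,4) -> (1,4) -> (1,5) -> (2,5) -> (3,5) -> (3,4) -> (3,3) -> (3,2) -> (2,2) -> (2,1) -> (1,1)

The budget equals the shortest possible length, so every move has to be on a shortest route through the required cells.
Route from (2,3): right 1 to (2,4), up 1 to (1,4), right 1 to (1,5), down 2 to (3,5), left 3 to (3,2), up 1 to (2,2), left 1 to (2,1), up 1 to (1,1) — 11 moves in all.
Check: all required cells visited; 11 ≤ 11 moves.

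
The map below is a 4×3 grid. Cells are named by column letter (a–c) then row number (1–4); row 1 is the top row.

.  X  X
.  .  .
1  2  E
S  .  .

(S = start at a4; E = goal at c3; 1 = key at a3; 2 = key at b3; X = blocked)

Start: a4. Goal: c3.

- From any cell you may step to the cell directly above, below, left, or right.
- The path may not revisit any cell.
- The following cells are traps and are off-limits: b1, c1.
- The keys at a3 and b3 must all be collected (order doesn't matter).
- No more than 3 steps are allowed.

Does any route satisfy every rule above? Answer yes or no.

One route that works: a4 → a3 → b3 → c3.

yes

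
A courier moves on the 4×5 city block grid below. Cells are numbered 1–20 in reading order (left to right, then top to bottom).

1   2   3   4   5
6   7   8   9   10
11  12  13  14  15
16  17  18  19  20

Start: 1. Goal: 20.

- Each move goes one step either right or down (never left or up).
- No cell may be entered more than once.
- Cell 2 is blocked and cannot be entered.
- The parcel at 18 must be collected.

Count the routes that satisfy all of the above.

6

A right/down-only route from 1 to 20 makes exactly 3 down-moves and 4 right-moves in some order.
With no other constraints that would be C(7,3) = 35 routes.
Split at 18 and multiply the segment counts (each segment already excludes blocked cells): 1→18: 6; 18→20: 1; product = 6.
That gives 6 routes.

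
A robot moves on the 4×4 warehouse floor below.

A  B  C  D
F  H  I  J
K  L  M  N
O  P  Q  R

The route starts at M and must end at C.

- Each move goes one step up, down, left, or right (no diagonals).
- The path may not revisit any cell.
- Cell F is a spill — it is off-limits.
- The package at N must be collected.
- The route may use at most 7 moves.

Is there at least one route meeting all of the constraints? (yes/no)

One route that works: M → N → J → D → C.

yes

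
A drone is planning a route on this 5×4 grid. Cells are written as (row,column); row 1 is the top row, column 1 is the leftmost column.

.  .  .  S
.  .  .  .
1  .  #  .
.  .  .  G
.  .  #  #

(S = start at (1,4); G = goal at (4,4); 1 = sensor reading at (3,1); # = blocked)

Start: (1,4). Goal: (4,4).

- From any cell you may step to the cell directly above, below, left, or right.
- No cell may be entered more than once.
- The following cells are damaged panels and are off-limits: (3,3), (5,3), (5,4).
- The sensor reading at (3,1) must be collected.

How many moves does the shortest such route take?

9

Any route passes through (3,1) somewhere between (1,4) and (4,4). Summing Manhattan distances along the two legs ((1,4) → (3,1) → (4,4)) gives a lower bound of 5 + 4 = 9 moves.
A route of 9 moves achieves this: (1,4) → (2,4) → (2,3) → (2,2) → (3,2) → (3,1) → (4,1) → (4,2) → (4,3) → (4,4).
Since 9 matches the lower bound, it is optimal.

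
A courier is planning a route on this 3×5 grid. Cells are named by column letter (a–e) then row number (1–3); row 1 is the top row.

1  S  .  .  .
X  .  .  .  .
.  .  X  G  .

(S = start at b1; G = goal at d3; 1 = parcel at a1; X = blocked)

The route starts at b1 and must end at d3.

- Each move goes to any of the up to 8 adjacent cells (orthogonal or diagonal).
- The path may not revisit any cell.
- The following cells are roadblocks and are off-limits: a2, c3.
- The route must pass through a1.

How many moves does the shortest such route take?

4

Any route passes through a1 somewhere between b1 and d3. Summing Chebyshev distances along the two legs (b1 → a1 → d3) gives a lower bound of 1 + 3 = 4 moves.
A route of 4 moves achieves this: b1 → a1 → b2 → c2 → d3.
Since 4 matches the lower bound, it is optimal.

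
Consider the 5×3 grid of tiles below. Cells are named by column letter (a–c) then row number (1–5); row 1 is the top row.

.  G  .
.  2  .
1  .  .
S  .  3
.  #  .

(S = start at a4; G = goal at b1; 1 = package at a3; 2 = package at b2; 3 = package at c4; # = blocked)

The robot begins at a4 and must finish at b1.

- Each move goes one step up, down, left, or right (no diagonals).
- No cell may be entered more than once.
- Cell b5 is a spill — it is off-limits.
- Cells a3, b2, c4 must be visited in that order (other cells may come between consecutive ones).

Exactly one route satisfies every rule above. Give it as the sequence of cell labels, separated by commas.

The waypoints must appear in the order a3, b2, c4, with no cell reused.
Route from a4: 2× up (reaching a2), right to b2, 2× down (reaching b4), right to c4, 3× up (reaching c1), left to b1 — 10 moves in all.
Check: order respected (1 at step 1, 2 at step 3, 3 at step 6).

a4, a3, a2, b2, b3, b4, c4, c3, c2, c1, b1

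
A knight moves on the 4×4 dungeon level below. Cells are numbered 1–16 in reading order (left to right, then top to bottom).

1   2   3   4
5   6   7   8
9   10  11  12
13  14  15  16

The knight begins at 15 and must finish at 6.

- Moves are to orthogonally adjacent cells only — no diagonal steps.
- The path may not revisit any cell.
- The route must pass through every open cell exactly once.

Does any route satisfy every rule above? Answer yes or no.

yes

One route that works: 15 → 16 → 12 → 8 → 4 → 3 → 7 → 11 → 10 → 14 → 13 → 9 → 5 → 1 → 2 → 6.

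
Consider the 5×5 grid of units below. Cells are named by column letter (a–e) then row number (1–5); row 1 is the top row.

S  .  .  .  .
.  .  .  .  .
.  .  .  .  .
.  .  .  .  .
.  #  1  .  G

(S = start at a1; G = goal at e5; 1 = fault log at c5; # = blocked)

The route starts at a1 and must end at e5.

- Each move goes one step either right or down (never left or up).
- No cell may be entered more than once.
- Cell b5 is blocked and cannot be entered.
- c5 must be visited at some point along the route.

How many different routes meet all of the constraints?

10

A right/down-only route from a1 to e5 makes exactly 4 down-moves and 4 right-moves in some order.
With no other constraints that would be C(8,4) = 70 routes.
Split at c5 and multiply the segment counts (each segment already excludes blocked cells): a1→c5: 10; c5→e5: 1; product = 10.
That gives 10 routes.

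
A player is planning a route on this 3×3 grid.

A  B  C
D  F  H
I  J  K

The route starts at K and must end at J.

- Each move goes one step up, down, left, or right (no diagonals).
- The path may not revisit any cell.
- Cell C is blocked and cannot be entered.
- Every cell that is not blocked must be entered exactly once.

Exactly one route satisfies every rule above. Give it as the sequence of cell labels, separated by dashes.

K - H - F - B - A - D - I - J

Need to visit all 8 open cells exactly once, starting at K and ending at J.
Cell B has only two open neighbours (F and A), so the path must pass straight through it: one of those is the cell it's entered from and the other is where it exits.
Route from K: up to H, left to F, up to B, left to A, 2× down (reaching I), right to J — 7 moves in all.
Check: all 8 open cells covered.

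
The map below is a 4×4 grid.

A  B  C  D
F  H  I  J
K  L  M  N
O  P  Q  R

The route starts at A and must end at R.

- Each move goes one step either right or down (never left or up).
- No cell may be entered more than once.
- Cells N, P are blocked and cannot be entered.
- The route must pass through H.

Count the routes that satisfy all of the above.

4

A right/down-only route from A to R makes exactly 3 down-moves and 3 right-moves in some order.
With no other constraints that would be C(6,3) = 20 routes.
Split at H and multiply the segment counts (each segment already excludes blocked cells): A→H: 2; H→R: 2; product = 4.
That gives 4 routes.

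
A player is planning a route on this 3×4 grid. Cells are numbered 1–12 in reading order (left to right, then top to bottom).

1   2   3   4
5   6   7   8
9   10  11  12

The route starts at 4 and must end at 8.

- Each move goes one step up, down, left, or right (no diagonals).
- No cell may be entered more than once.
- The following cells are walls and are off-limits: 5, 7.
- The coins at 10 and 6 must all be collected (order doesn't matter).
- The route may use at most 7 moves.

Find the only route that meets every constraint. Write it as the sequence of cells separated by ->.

The budget equals the shortest possible length, so every move has to be on a shortest route through the required cells.
Route from 4: 2× left (reaching 2), 2× down (reaching 10), 2× right (reaching 12), up to 8 — 7 moves in all.
Check: all required cells visited; 7 ≤ 7 moves.

4 -> 3 -> 2 -> 6 -> 10 -> 11 -> 12 -> 8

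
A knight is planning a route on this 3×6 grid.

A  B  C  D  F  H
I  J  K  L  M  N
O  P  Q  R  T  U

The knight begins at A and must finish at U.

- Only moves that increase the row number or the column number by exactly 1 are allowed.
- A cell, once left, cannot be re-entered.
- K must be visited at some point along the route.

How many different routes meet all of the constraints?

A right/down-only route from A to U makes exactly 2 down-moves and 5 right-moves in some order.
With no other constraints that would be C(7,2) = 21 routes.
Split at K and multiply the segment counts: A→K: 3; K→U: 4; product = 12.
That gives 12 routes.

12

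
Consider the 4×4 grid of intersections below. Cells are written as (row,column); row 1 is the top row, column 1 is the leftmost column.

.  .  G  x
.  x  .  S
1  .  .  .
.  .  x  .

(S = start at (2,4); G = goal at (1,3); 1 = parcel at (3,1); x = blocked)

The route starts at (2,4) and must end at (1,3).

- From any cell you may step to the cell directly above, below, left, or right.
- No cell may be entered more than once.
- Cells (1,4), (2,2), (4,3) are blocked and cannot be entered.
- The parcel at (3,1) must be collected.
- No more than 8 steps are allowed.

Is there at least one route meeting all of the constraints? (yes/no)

yes

One route that works: (2,4) → (3,4) → (3,3) → (3,2) → (3,1) → (2,1) → (1,1) → (1,2) → (1,3).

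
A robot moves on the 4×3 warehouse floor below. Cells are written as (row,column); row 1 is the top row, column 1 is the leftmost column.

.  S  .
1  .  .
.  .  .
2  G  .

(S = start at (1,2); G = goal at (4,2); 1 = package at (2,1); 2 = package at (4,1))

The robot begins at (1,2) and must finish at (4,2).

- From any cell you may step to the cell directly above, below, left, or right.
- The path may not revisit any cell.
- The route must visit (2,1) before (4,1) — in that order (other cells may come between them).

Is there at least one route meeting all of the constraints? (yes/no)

yes

One route that works: (1,2) → (2,2) → (2,1) → (3,1) → (4,1) → (4,2).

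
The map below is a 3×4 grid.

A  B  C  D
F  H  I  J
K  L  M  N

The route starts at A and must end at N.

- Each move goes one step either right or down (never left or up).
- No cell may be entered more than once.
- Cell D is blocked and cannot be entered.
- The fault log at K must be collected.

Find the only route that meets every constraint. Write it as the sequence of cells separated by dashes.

Moves only go right or down, so the column and row indices never decrease.
Route from A: 2× down (reaching K), 3× right (reaching N) — 5 moves in all.
Check: all required cells visited.

A - F - K - L - M - N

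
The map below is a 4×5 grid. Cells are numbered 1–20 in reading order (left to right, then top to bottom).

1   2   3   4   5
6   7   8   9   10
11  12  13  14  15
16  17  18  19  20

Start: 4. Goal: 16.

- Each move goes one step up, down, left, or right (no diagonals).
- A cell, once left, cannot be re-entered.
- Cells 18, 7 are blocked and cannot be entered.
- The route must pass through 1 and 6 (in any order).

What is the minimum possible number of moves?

Any route passes through 1 and 6 in some order between 4 and 16. Summing Manhattan distances along each leg and taking the cheapest ordering (4 → 1 → 6 → 16) gives a lower bound of 3 + 1 + 2 = 6 moves.
A route of 6 moves achieves this: 4 → 3 → 2 → 1 → 6 → 11 → 16.
Since 6 matches the lower bound, it is optimal.

6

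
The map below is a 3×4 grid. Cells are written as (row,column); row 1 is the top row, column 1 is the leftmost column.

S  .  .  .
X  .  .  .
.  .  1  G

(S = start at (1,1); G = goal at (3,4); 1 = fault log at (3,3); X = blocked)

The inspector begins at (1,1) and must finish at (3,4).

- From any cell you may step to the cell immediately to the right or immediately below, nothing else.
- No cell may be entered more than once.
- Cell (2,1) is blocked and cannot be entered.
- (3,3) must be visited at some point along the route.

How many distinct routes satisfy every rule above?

3

A right/down-only route from (1,1) to (3,4) makes exactly 2 down-moves and 3 right-moves in some order.
With no other constraints that would be C(5,2) = 10 routes.
Split at (3,3) and multiply the segment counts (each segment already excludes blocked cells): (1,1)→(3,3): 3; (3,3)→(3,4): 1; product = 3.
That gives 3 routes.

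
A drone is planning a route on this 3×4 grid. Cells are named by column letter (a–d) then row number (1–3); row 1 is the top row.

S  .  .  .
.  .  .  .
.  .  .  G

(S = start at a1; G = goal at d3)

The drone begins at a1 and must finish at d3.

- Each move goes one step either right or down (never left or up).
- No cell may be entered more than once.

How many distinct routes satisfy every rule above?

A right/down-only route from a1 to d3 makes exactly 2 down-moves and 3 right-moves in some order.
With no other constraints that would be C(5,2) = 10 routes.
That gives 10 routes.

10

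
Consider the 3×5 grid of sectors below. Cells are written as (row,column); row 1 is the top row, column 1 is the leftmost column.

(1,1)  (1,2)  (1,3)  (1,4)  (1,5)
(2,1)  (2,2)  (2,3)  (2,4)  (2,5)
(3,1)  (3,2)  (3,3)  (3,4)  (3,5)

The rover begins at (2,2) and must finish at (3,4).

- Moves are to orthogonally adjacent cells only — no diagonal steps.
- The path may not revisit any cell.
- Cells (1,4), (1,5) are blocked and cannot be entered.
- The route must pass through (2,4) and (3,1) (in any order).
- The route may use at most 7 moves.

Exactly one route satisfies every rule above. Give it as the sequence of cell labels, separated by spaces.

(2,2) (2,1) (3,1) (3,2) (3,3) (2,3) (2,4) (3,4)

The 7-move cap with required stops at (2,4), (3,1) leaves no slack for detours.
Route from (2,2): left to (2,1), down to (3,1), 2× right (reaching (3,3)), up to (2,3), right to (2,4), down to (3,4) — 7 moves in all.
Check: all required cells visited; 7 ≤ 7 moves.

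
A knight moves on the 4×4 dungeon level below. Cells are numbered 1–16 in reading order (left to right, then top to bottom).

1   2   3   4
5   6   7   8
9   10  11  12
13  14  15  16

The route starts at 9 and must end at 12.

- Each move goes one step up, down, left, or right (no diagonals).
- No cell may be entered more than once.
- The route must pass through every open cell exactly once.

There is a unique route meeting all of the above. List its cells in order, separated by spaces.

9 13 14 10 6 5 1 2 3 4 8 7 11 15 16 12

Need to visit all 16 open cells exactly once, starting at 9 and ending at 12.
Cell 4 has only two open neighbours (8 and 3), so the path must pass straight through it: one of those is the cell it's entered from and the other is where it exits.
Route from 9: down 1 to 13, right 1 to 14, up 2 to 6, left 1 to 5, up 1 to 1, right 3 to 4, down 1 to 8, left 1 to 7, down 2 to 15, right 1 to 16, up 1 to 12 — 15 moves in all.
Check: all 16 open cells covered.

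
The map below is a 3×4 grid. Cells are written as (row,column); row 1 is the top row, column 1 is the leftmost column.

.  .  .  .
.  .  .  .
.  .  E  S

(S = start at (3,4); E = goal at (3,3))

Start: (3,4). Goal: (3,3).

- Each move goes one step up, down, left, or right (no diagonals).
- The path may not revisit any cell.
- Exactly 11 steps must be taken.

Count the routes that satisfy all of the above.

Need simple routes of exactly 11 moves from (3,4) to (3,3) (Manhattan distance 1, so 5 moves are spent on a detour and 5 undoing it).
Enumerating: (3,4) (2,4) (1,4) (1,3) (2,3) (2,2) (1,2) (1,1) (2,1) (3,1) (3,2) (3,3) | (3,4) (2,4) (1,4) (1,3) (1,2) (1,1) (2,1) (3,1) (3,2) (2,2) (2,3) (3,3).
That gives 2 routes.

2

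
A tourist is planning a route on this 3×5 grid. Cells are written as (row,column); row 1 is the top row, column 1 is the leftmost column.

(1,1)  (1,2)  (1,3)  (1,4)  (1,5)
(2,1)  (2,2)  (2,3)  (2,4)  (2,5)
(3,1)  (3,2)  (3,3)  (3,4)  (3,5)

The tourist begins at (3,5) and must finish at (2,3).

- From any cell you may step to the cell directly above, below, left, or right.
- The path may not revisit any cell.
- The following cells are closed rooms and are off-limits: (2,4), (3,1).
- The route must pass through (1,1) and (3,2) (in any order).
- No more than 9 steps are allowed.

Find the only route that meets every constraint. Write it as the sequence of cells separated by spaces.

The 9-move cap with required stops at (1,1), (3,2) leaves no slack for detours.
Route from (3,5): 3× left (reaching (3,2)), up to (2,2), left to (2,1), up to (1,1), 2× right (reaching (1,3)), down to (2,3) — 9 moves in all.
Check: all required cells visited; 9 ≤ 9 moves.

(3,5) (3,4) (3,3) (3,2) (2,2) (2,1) (1,1) (1,2) (1,3) (2,3)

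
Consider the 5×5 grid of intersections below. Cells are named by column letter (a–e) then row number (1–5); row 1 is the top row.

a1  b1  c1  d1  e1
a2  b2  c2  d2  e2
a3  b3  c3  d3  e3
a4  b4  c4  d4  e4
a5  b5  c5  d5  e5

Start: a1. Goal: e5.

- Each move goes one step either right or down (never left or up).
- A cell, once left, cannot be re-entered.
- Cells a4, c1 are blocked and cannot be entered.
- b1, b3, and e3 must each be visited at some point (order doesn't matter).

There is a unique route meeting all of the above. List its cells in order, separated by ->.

Moves only go right or down, so the column and row indices never decrease.
Route from a1: right to b1, 2× down (reaching b3), 3× right (reaching e3), 2× down (reaching e5) — 8 moves in all.
Check: all required cells visited.

a1 -> b1 -> b2 -> b3 -> c3 -> d3 -> e3 -> e4 -> e5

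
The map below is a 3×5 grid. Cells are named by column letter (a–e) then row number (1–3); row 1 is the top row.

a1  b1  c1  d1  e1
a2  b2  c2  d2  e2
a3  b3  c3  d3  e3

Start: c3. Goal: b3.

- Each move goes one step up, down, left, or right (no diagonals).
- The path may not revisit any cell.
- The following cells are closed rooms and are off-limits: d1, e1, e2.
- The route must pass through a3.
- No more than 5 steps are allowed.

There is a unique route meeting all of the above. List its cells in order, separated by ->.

Any route must reach a3 and still end at b3 within 5 moves, so the order of the required stops is forced.
Route from c3: up to c2, 2× left (reaching a2), down to a3, right to b3 — 5 moves in all.
Check: all required cells visited; 5 ≤ 5 moves.

c3 -> c2 -> b2 -> a2 -> a3 -> b3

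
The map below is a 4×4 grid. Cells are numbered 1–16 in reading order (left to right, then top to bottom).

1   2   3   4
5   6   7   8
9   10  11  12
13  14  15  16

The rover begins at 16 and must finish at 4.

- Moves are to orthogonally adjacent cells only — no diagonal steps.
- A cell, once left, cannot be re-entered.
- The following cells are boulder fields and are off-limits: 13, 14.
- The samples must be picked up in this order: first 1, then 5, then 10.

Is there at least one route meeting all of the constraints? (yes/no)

no

Ignoring the required order, 18 revisit-free routes from 16 to 4 pass through all of 1, 5, and 10; the waypoint orders that occur are 10 → 5 → 1 (18) — never 1 → 5 → 10.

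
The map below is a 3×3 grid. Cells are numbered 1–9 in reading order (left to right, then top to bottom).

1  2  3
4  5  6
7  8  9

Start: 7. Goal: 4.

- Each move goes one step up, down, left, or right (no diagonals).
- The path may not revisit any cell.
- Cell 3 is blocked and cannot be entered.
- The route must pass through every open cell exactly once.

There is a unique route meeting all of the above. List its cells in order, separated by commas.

Need to visit all 8 open cells exactly once, starting at 7 and ending at 4.
Route from 7: right 2 to 9, up 1 to 6, left 1 to 5, up 1 to 2, left 1 to 1, down 1 to 4 — 7 moves in all.
Check: all 8 open cells covered.

7, 8, 9, 6, 5, 2, 1, 4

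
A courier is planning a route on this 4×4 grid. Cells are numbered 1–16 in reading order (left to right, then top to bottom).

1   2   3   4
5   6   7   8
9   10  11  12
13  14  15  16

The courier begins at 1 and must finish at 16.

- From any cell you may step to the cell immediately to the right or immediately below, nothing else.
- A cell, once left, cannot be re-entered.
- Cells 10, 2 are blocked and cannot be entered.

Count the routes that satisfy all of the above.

A right/down-only route from 1 to 16 makes exactly 3 down-moves and 3 right-moves in some order.
With no other constraints that would be C(6,3) = 20 routes.
Subtract routes through each blocked cell (inclusion–exclusion for overlaps): − through 2: 10 − through 10: 9 + through 2&10: 3 → 4.
That gives 4 routes.

4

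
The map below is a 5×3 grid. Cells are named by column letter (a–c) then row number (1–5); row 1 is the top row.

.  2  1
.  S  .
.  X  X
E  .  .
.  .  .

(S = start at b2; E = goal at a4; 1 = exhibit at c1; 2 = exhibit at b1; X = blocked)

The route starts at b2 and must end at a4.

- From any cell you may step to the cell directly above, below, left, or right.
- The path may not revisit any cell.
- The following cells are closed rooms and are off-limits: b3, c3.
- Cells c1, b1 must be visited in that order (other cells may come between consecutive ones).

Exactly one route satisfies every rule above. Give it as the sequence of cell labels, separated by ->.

The waypoints must appear in the order c1, b1, with no cell reused.
Route from b2: right to c2, up to c1, 2× left (reaching a1), 3× down (reaching a4) — 7 moves in all.
Check: order respected (1 at step 2, 2 at step 3).

b2 -> c2 -> c1 -> b1 -> a1 -> a2 -> a3 -> a4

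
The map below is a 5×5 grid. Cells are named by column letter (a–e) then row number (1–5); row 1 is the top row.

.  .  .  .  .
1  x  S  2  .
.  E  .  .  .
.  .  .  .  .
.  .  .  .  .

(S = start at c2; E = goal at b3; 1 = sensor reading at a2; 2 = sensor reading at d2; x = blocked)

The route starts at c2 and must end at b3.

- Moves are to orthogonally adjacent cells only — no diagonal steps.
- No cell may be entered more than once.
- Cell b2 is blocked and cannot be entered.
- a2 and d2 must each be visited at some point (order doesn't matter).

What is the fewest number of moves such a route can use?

Any route passes through a2 and d2 in some order between c2 and b3. Summing Manhattan distances along each leg and taking the cheapest ordering (c2 → d2 → a2 → b3) gives a lower bound of 1 + 3 + 2 = 6 moves.
That bound ignores the blocked cells. Measuring each leg by the fewest moves that actually steer around them (c2→d2: 1; d2→a2: 5; a2→b3: 2) raises the lower bound to 8.
A route of 8 moves exists: c2 → d2 → d1 → c1 → b1 → a1 → a2 → a3 → b3.
Since 8 matches that lower bound, it is optimal.

8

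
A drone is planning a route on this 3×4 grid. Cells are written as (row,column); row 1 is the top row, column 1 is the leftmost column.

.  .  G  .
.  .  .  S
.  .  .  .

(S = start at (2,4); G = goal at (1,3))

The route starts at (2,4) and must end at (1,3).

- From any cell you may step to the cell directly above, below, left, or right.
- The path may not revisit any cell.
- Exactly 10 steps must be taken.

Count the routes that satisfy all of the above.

Need simple routes of exactly 10 moves from (2,4) to (1,3) (Manhattan distance 2, so 4 moves are spent on a detour and 4 undoing it).
Enumerating: (2,4) (3,4) (3,3) (2,3) (2,2) (3,2) (3,1) (2,1) (1,1) (1,2) (1,3) | (2,4) (3,4) (3,3) (3,2) (3,1) (2,1) (1,1) (1,2) (2,2) (2,3) (1,3).
That gives 2 routes.

2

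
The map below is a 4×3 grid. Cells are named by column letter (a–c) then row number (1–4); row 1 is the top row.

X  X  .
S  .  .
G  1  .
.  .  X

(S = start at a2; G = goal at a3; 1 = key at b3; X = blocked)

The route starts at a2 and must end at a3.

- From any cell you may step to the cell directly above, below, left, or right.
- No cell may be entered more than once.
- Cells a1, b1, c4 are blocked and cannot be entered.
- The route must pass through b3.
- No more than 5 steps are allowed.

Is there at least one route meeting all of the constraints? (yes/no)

yes

One route that works: a2 → b2 → b3 → a3.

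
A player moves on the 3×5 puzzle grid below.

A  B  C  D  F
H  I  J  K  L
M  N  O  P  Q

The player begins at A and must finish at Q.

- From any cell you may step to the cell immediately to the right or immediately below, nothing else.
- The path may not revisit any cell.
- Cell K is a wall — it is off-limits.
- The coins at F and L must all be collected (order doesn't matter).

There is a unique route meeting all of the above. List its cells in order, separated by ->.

A -> B -> C -> D -> F -> L -> Q

Moves only go right or down, so the column and row indices never decrease.
Route from A: 4× right (reaching F), 2× down (reaching Q) — 6 moves in all.
Check: all required cells visited.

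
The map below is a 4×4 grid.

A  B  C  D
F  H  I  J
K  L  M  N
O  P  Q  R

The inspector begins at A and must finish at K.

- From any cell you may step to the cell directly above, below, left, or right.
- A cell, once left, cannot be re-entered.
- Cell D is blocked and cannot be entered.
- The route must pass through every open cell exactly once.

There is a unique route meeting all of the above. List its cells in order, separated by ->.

Need to visit all 15 open cells exactly once, starting at A and ending at K.
Cell C has only two open neighbours (I and B), so the path must pass straight through it: one of those is the cell it's entered from and the other is where it exits.
Route from A: down to F, right to H, up to B, right to C, down to I, right to J, 2× down (reaching R), left to Q, up to M, left to L, down to P, left to O, up to K — 14 moves in all.
Check: all 15 open cells covered.

A -> F -> H -> B -> C -> I -> J -> N -> R -> Q -> M -> L -> P -> O -> K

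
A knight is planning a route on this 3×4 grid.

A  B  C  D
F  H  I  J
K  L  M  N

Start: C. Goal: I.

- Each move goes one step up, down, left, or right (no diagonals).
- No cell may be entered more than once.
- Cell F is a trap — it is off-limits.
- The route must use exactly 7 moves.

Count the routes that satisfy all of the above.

2

Need simple routes of exactly 7 moves from C to I (Manhattan distance 1, so 3 moves are spent on a detour and 3 undoing it).
Enumerating: C B H L M N J I | C D J N M L H I.
That gives 2 routes.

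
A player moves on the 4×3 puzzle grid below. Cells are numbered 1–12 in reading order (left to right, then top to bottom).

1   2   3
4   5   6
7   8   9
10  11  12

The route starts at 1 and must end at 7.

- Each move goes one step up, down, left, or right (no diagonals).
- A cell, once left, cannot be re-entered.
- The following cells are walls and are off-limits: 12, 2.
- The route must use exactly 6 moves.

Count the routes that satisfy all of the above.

Need simple routes of exactly 6 moves from 1 to 7 (Manhattan distance 2, so 2 moves are spent on a detour and 2 undoing it).
Enumerating: 1 4 5 8 11 10 7 | 1 4 5 6 9 8 7.
That gives 2 routes.

2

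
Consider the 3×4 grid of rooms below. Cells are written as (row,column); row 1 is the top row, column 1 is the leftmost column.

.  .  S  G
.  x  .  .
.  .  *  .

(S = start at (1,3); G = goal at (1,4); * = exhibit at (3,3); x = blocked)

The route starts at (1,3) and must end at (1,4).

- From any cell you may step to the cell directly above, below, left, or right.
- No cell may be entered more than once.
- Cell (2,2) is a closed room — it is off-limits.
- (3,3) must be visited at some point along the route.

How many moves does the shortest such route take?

Any route passes through (3,3) somewhere between (1,3) and (1,4). Summing Manhattan distances along the two legs ((1,3) → (3,3) → (1,4)) gives a lower bound of 2 + 3 = 5 moves.
A route of 5 moves achieves this: (1,3) → (2,3) → (3,3) → (3,4) → (2,4) → (1,4).
Since 5 matches the lower bound, it is optimal.

5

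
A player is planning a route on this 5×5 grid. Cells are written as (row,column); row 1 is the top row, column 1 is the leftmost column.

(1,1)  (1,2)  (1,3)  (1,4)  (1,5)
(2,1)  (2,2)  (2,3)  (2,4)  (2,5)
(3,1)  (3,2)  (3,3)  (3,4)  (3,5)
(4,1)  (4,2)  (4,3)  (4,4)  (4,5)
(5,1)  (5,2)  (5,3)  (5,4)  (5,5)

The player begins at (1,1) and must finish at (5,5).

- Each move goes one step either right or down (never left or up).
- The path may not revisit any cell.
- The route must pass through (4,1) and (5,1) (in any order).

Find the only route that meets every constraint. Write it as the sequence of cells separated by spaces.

(1,1) (2,1) (3,1) (4,1) (5,1) (5,2) (5,3) (5,4) (5,5)

Moves only go right or down, so the column and row indices never decrease.
Route from (1,1): down 4 to (5,1), right 4 to (5,5) — 8 moves in all.
Check: all required cells visited.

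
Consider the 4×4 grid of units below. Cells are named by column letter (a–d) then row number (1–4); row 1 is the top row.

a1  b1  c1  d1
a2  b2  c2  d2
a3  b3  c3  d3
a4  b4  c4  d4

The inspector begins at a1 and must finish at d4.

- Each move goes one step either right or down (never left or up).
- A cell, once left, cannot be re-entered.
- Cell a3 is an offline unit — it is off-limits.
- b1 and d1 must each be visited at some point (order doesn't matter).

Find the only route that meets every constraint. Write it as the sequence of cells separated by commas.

Moves only go right or down, so the column and row indices never decrease.
Route from a1: right 3 to d1, down 3 to d4 — 6 moves in all.
Check: all required cells visited.

a1, b1, c1, d1, d2, d3, d4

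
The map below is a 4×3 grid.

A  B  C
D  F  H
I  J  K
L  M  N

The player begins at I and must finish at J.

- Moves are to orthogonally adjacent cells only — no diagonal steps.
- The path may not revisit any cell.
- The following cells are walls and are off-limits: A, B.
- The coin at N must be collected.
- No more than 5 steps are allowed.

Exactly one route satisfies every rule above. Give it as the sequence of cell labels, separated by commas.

Any route must reach N and still end at J within 5 moves, so the order of the required stops is forced.
Route from I: down to L, 2× right (reaching N), up to K, left to J — 5 moves in all.
Check: all required cells visited; 5 ≤ 5 moves.

I, L, M, N, K, J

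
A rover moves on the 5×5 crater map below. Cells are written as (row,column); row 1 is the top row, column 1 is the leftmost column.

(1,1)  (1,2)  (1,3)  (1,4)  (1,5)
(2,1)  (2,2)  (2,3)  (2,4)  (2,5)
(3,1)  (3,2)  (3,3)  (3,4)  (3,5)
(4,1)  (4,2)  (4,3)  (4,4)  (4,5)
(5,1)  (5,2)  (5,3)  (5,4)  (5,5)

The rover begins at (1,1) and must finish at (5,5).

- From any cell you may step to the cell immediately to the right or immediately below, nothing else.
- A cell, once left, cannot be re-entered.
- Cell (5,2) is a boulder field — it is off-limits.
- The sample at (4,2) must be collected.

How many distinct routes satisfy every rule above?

12

A right/down-only route from (1,1) to (5,5) makes exactly 4 down-moves and 4 right-moves in some order.
With no other constraints that would be C(8,4) = 70 routes.
Split at (4,2) and multiply the segment counts (each segment already excludes blocked cells): (1,1)→(4,2): 4; (4,2)→(5,5): 3; product = 12.
That gives 12 routes.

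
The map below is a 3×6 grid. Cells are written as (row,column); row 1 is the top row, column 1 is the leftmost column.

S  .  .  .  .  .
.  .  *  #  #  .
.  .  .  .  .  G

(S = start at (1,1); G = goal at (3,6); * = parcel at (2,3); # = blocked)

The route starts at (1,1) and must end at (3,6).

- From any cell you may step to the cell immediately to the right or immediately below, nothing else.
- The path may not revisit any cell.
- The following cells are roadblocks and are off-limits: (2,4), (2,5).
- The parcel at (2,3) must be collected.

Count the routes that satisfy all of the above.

3

A right/down-only route from (1,1) to (3,6) makes exactly 2 down-moves and 5 right-moves in some order.
With no other constraints that would be C(7,2) = 21 routes.
Split at (2,3) and multiply the segment counts (each segment already excludes blocked cells): (1,1)→(2,3): 3; (2,3)→(3,6): 1; product = 3.
That gives 3 routes.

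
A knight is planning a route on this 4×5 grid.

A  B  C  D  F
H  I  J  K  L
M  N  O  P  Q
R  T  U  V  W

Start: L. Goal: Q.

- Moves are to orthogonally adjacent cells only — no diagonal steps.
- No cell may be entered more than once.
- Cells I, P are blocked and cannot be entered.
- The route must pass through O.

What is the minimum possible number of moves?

7

Any route passes through O somewhere between L and Q. Summing Manhattan distances along the two legs (L → O → Q) gives a lower bound of 3 + 2 = 5 moves.
That bound ignores the blocked cells. Measuring each leg by the fewest moves that actually steer around them (L→O: 3; O→Q: 4) raises the lower bound to 7.
A route of 7 moves exists: L → K → J → O → U → V → W → Q.
Since 7 matches that lower bound, it is optimal.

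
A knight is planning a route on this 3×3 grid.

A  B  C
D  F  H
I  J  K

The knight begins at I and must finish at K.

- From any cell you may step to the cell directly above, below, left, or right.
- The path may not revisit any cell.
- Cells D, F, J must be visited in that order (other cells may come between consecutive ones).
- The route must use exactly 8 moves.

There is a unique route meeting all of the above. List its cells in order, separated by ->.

I -> D -> A -> B -> C -> H -> F -> J -> K

The waypoints must appear in the order D, F, J, with no cell reused.
Route from I: up 2 to A, right 2 to C, down 1 to H, left 1 to F, down 1 to J, right 1 to K — 8 moves in all.
Check: order respected (D at step 1, F at step 6, J at step 7); 8 moves as required.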